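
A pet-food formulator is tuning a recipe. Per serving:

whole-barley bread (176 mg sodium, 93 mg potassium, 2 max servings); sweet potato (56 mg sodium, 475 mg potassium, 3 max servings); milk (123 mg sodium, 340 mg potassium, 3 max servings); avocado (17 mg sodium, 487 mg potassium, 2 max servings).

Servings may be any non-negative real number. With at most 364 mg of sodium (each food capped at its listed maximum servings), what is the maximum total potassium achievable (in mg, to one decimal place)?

2846.8 mg

Potassium per mg sodium: avocado 28.65, sweet potato 8.482, milk 2.764, whole-barley bread 0.5284.
Take 2 servings of avocado: uses 34 mg sodium, +974.0 mg potassium (running total 974.0 mg).
Take 3 servings of sweet potato: uses 168 mg sodium, +1425.0 mg potassium (running total 2399.0 mg).
Take 1.317 servings of milk: uses 162 mg sodium, +447.8 mg potassium (running total 2846.8 mg).
Greedy by best ratio exhausts the sodium allowance optimally: 2846.8 mg.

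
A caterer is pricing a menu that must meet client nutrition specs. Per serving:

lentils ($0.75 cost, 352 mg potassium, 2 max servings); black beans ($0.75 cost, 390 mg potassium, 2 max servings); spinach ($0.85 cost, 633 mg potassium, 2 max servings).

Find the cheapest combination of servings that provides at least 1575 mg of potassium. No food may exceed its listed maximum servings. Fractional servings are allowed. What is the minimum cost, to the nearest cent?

Cost per mg of potassium: spinach $0.0013, black beans $0.0019, lentils $0.0021.
Take 2 servings of spinach: +1266.0 mg potassium for $1.70 (total $1.70, still need 309.0 mg).
Take 0.7923 servings of black beans: +309.0 mg potassium for $0.59 (total $2.29, still need 0.0 mg).
Greedy by cheapest-per-mg is optimal for a single linear constraint, so the minimum cost is $2.29.

$2.29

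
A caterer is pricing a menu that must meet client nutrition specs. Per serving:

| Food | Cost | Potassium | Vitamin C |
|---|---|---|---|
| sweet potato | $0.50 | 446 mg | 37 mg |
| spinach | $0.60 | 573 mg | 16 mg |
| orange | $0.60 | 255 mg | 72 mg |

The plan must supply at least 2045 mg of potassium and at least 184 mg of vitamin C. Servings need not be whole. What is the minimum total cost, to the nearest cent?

$2.38

At the optimum either one food covers both requirements or two foods hit both targets exactly; no other combination can be cheaper.
sweet potato only: max(2045/446, 184/37) = 4.973 servings → $2.49.
spinach only: max(2045/573, 184/16) = 11.5 servings → $6.90.
orange only: max(2045/255, 184/72) = 8.02 servings → $4.81.
sweet potato + spinach: intersection lies outside the first quadrant.
sweet potato + orange with both tight: 4.424 servings and 0.2822 servings → $2.38.
spinach + orange with both tight: 2.699 servings and 1.956 servings → $2.79.
The minimum over all feasible corners is $2.38.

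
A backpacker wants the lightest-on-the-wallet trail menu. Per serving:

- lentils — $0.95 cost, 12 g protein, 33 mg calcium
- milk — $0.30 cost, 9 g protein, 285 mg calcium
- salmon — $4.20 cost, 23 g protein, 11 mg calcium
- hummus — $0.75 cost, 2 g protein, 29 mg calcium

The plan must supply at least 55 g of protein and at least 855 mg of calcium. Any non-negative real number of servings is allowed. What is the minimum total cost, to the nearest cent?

For a min-cost LP with two ≥-constraints, a basic feasible solution has at most two positive variables.
lentils only: max(55/12, 855/33) = 25.91 servings → $24.61.
milk only: max(55/9, 855/285) = 6.111 servings → $1.83.
salmon only: max(55/23, 855/11) = 77.73 servings → $326.45.
hummus only: max(55/2, 855/29) = 29.48 servings → $22.11.
lentils + milk with both tight: 2.555 servings and 2.704 servings → $3.24.
lentils + salmon: the both-tight solution has a negative serving — not a feasible corner.
lentils + hummus: intersection lies outside the first quadrant.
milk + salmon with both tight: 2.952 servings and 1.236 servings → $6.08.
milk + hummus with both tight: 0.3722 servings and 25.83 servings → $19.48.
salmon + hummus with both targets exact would need a negative amount; discard.
The minimum over all feasible corners is $1.83.

$1.83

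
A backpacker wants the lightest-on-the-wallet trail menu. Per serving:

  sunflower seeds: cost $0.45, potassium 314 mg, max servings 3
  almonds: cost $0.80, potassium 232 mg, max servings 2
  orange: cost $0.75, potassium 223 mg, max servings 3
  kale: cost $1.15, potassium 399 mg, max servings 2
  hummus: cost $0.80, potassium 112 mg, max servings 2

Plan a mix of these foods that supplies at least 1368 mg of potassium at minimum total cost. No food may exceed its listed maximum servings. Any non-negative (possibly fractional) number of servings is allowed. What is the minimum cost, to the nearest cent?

$2.58

Cost per mg of potassium: sunflower seeds $0.0014, kale $0.0029, orange $0.0034, almonds $0.0034, hummus $0.0071.
Take 3 servings of sunflower seeds: +942.0 mg potassium for $1.35 (total $1.35, still need 426.0 mg).
Take 1.068 servings of kale: +426.0 mg potassium for $1.23 (total $2.58, still need 0.0 mg).
Filling from the cheapest source first is optimal under one linear minimum: $2.58.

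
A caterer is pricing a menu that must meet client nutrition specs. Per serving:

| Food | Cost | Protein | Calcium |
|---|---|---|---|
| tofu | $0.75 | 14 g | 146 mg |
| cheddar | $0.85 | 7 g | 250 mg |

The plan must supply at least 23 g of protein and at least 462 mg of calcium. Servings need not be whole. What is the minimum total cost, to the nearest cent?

$1.83

For a min-cost LP with two ≥-constraints, a basic feasible solution has at most two positive variables.
tofu only: max(23/14, 462/146) = 3.164 servings → $2.37.
cheddar only: max(23/7, 462/250) = 3.286 servings → $2.79.
tofu + cheddar with both tight: 1.015 servings and 1.255 servings → $1.83.
The minimum over all feasible corners is $1.83.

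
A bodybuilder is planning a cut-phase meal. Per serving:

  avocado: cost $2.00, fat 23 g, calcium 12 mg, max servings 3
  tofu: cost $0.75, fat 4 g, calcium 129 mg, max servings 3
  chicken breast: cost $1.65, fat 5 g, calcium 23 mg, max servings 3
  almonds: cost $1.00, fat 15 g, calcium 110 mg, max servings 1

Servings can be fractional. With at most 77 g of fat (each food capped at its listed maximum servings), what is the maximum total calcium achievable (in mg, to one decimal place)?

584.3 mg

Calcium per g fat: tofu 32.25, almonds 7.333, chicken breast 4.6, avocado 0.5217.
Take 3 servings of tofu: uses 12 g fat, +387.0 mg calcium (running total 387.0 mg).
Take 1 serving of almonds: uses 15 g fat, +110.0 mg calcium (running total 497.0 mg).
Take 3 servings of chicken breast: uses 15 g fat, +69.0 mg calcium (running total 566.0 mg).
Take 1.522 servings of avocado: uses 35 g fat, +18.3 mg calcium (running total 584.3 mg).
Greedy by best ratio exhausts the fat allowance optimally: 584.3 mg.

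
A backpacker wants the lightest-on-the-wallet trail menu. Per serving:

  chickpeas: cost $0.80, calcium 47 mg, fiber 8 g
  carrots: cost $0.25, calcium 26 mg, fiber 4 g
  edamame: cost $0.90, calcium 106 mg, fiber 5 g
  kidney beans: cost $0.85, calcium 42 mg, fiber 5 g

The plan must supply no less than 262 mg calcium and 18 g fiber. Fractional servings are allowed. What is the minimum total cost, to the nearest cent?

$2.28

Compare the cost at each extreme point of the feasible region.
chickpeas only: max(262/47, 18/8) = 5.574 servings → $4.46.
carrots only: max(262/26, 18/4) = 10.08 servings → $2.52.
edamame only: max(262/106, 18/5) = 3.6 servings → $3.24.
kidney beans only: max(262/42, 18/5) = 6.238 servings → $5.30.
chickpeas + carrots with both targets exact would need a negative amount; discard.
chickpeas + edamame with both tight: 0.9755 servings and 2.039 servings → $2.62.
chickpeas + kidney beans: the both-tight solution has a negative serving — not a feasible corner.
carrots + edamame with both tight: 2.034 servings and 1.973 servings → $2.28.
carrots + kidney beans with both targets exact would need a negative amount; discard.
edamame + kidney beans with both tight: 1.731 servings and 1.869 servings → $3.15.
Cheapest feasible corner: $2.28.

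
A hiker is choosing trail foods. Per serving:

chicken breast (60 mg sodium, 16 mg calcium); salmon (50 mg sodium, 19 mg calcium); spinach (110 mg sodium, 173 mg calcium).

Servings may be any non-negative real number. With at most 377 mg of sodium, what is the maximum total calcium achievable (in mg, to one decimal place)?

592.9 mg

Calcium per mg sodium: spinach 1.573, salmon 0.38, chicken breast 0.2667.
With no serving limits, spend the whole sodium allowance on spinach: 377 mg / 110 mg × 173 mg = 592.9 mg.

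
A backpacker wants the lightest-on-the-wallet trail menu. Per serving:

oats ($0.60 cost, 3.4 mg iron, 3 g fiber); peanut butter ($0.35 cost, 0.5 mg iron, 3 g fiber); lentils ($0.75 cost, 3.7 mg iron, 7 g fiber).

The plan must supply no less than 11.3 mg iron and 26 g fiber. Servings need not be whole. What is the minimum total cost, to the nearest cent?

$2.79

The cheapest plan sits at a corner of the feasible region — with two constraints it uses at most two foods.
oats only: max(11.3/3.4, 26/3) = 8.667 servings → $5.20.
peanut butter only: max(11.3/0.5, 26/3) = 22.6 servings → $7.91.
lentils only: max(11.3/3.7, 26/7) = 3.714 servings → $2.79.
oats + peanut butter with both tight: 2.402 servings and 6.264 servings → $3.63.
oats + lentils: the both-tight solution has a negative serving — not a feasible corner.
peanut butter + lentils with both tight: 2.25 servings and 2.75 servings → $2.85.
The minimum over all feasible corners is $2.79.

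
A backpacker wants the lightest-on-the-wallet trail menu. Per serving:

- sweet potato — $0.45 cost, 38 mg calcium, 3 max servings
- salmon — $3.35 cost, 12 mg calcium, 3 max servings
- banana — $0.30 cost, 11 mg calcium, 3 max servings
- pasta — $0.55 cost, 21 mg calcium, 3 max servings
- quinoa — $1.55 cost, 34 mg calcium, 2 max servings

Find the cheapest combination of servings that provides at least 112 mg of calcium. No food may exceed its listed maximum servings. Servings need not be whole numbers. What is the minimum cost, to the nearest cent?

$1.33

Cost per mg of calcium: sweet potato $0.0118, pasta $0.0262, banana $0.0273, quinoa $0.0456, salmon $0.2792.
Take 2.947 servings of sweet potato: +112.0 mg calcium for $1.33 (total $1.33, still need 0.0 mg).
Filling from the cheapest source first is optimal under one linear minimum: $1.33.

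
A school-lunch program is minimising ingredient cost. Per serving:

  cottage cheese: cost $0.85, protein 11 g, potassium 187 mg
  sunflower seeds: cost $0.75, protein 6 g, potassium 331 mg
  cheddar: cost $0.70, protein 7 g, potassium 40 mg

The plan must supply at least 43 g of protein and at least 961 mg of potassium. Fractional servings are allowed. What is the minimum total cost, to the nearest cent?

$3.61

Minimising a linear cost over {protein ≥ 43, potassium ≥ 961, servings ≥ 0} — the optimum is at a vertex, using one or two foods.
cottage cheese only: max(43/11, 961/187) = 5.139 servings → $4.37.
sunflower seeds only: max(43/6, 961/331) = 7.167 servings → $5.38.
cheddar only: max(43/7, 961/40) = 24.02 servings → $16.82.
cottage cheese + sunflower seeds with both tight: 3.361 servings and 1.004 servings → $3.61.
cottage cheese + cheddar: the both-tight solution has a negative serving — not a feasible corner.
sunflower seeds + cheddar with both tight: 2.411 servings and 4.077 servings → $4.66.
The minimum over all feasible corners is $3.61.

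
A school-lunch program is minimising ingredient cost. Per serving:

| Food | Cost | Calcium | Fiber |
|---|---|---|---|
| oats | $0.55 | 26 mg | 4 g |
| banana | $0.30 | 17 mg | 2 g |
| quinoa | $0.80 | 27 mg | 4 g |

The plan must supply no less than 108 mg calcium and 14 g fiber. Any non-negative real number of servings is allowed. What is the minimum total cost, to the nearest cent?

A basic optimal solution has at most two foods positive. Try each food alone and each pair with both targets met exactly.
oats only: max(108/26, 14/4) = 4.154 servings → $2.28.
banana only: max(108/17, 14/2) = 7 servings → $2.10.
quinoa only: max(108/27, 14/4) = 4 servings → $3.20.
oats + banana with both tight: 1.375 servings and 4.25 servings → $2.03.
oats + quinoa: the both-tight solution has a negative serving — not a feasible corner.
banana + quinoa with both tight: 3.857 servings and 1.571 servings → $2.41.
So the least-cost plan costs $2.03.

$2.03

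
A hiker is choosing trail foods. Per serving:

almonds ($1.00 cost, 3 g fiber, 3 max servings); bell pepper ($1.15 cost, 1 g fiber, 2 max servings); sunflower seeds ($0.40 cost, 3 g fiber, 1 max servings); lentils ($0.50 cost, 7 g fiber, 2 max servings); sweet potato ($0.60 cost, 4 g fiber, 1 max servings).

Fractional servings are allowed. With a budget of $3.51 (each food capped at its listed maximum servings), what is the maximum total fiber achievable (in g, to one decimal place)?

Fiber per dollar: lentils 14, sunflower seeds 7.5, sweet potato 6.667, almonds 3, bell pepper 0.8696.
Take 2 servings of lentils: spends $1.00, +14.0 g fiber (running total 14.0 g).
Take 1 serving of sunflower seeds: spends $0.40, +3.0 g fiber (running total 17.0 g).
Take 1 serving of sweet potato: spends $0.60, +4.0 g fiber (running total 21.0 g).
Take 1.51 servings of almonds: spends $1.51, +4.5 g fiber (running total 25.5 g).
Greedy by best ratio exhausts the cost allowance optimally: 25.5 g.

25.5 g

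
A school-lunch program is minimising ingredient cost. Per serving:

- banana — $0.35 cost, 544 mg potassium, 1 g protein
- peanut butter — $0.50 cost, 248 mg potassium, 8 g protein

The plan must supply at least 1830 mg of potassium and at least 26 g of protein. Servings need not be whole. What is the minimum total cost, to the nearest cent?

$2.20

banana only: max(1830/544, 26/1) = 26 servings → $9.10.
peanut butter only: max(1830/248, 26/8) = 7.379 servings → $3.69.
banana + peanut butter with both tight: 1.996 servings and 3 servings → $2.20.
The minimum over all feasible corners is $2.20.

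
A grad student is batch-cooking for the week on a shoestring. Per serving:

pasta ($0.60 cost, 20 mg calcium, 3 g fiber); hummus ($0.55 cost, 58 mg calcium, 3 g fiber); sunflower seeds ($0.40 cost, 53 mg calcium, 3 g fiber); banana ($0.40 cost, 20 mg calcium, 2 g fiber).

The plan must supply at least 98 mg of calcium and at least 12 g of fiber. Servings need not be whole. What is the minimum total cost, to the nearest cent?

For a min-cost LP with two ≥-constraints, a basic feasible solution has at most two positive variables.
pasta only: max(98/20, 12/3) = 4.9 servings → $2.94.
hummus only: max(98/58, 12/3) = 4 servings → $2.20.
sunflower seeds only: max(98/53, 12/3) = 4 servings → $1.60.
banana only: max(98/20, 12/2) = 6 servings → $2.40.
pasta + hummus with both tight: 3.526 servings and 0.4737 servings → $2.38.
pasta + sunflower seeds with both tight: 3.455 servings and 0.5455 servings → $2.29.
pasta + banana with both tight: 2.2 servings and 2.7 servings → $2.40.
hummus + sunflower seeds: the both-tight solution has a negative serving — not a feasible corner.
hummus + banana: intersection lies outside the first quadrant.
sunflower seeds + banana: the both-tight solution has a negative serving — not a feasible corner.
So the least-cost plan costs $1.60.

$1.60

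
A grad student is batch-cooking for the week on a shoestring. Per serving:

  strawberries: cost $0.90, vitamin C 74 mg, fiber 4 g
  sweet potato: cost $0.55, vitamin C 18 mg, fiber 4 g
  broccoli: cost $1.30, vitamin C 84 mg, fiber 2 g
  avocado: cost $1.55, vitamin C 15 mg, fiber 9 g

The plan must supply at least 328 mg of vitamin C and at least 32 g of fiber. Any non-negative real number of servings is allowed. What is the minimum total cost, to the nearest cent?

An LP optimum is at a vertex; with two nutrient constraints at most two foods are used. Check each candidate.
strawberries only: max(328/74, 32/4) = 8 servings → $7.20.
sweet potato only: max(328/18, 32/4) = 18.22 servings → $10.02.
broccoli only: max(328/84, 32/2) = 16 servings → $20.80.
avocado only: max(328/15, 32/9) = 21.87 servings → $33.89.
strawberries + sweet potato with both tight: 3.286 servings and 4.714 servings → $5.55.
strawberries + broccoli: intersection lies outside the first quadrant.
strawberries + avocado with both tight: 4.079 servings and 1.743 servings → $6.37.
sweet potato + broccoli with both tight: 6.773 servings and 2.453 servings → $6.91.
sweet potato + avocado: intersection lies outside the first quadrant.
broccoli + avocado with both tight: 3.405 servings and 2.799 servings → $8.76.
Cheapest feasible corner: $5.55.

$5.55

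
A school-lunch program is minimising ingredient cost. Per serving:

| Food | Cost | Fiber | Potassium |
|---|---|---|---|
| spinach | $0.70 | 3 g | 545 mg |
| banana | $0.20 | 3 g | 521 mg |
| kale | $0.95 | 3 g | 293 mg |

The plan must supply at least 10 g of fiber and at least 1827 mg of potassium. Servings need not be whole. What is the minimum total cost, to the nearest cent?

$0.70

This is a tiny linear program; its minimum lies at a vertex of the feasible set. List the vertices and price them.
spinach only: max(10/3, 1827/545) = 3.352 servings → $2.35.
banana only: max(10/3, 1827/521) = 3.507 servings → $0.70.
kale only: max(10/3, 1827/293) = 6.235 servings → $5.92.
spinach + banana with both targets exact would need a negative amount; discard.
spinach + kale: intersection lies outside the first quadrant.
banana + kale with both targets exact would need a negative amount; discard.
Cheapest feasible corner: $0.70.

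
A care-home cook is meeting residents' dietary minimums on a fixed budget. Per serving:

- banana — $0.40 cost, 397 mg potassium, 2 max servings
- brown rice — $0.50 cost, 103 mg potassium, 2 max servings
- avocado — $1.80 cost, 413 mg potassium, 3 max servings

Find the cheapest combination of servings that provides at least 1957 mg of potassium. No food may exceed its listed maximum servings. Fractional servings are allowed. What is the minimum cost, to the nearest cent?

$5.87

Cost per mg of potassium: banana $0.0010, avocado $0.0044, brown rice $0.0049.
Take 2 servings of banana: +794.0 mg potassium for $0.80 (total $0.80, still need 1163.0 mg).
Take 2.816 servings of avocado: +1163.0 mg potassium for $5.07 (total $5.87, still need 0.0 mg).
Filling from the cheapest source first is optimal under one linear minimum: $5.87.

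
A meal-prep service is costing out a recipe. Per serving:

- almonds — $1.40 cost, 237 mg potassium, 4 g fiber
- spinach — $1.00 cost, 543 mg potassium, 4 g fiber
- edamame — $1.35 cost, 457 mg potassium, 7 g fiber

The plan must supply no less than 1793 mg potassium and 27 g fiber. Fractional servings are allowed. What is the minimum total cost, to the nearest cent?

Check every corner: each single food scaled to meet both minima, and each pair solved so both constraints bind.
almonds only: max(1793/237, 27/4) = 7.565 servings → $10.59.
spinach only: max(1793/543, 27/4) = 6.75 servings → $6.75.
edamame only: max(1793/457, 27/7) = 3.923 servings → $5.30.
almonds + spinach with both tight: 6.118 servings and 0.6315 servings → $9.20.
almonds + edamame with both targets exact would need a negative amount; discard.
spinach + edamame with both tight: 0.1075 servings and 3.796 servings → $5.23.
Cheapest feasible corner: $5.23.

$5.23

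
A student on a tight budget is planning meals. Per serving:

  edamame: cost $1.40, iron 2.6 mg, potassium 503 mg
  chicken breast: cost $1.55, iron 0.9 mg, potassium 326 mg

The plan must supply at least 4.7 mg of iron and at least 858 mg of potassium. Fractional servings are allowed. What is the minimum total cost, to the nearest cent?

This is a tiny linear program; its minimum lies at a vertex of the feasible set. List the vertices and price them.
edamame only: max(4.7/2.6, 858/503) = 1.808 servings → $2.53.
chicken breast only: max(4.7/0.9, 858/326) = 5.222 servings → $8.09.
edamame + chicken breast with both targets exact would need a negative amount; discard.
Cheapest feasible corner: $2.53.

$2.53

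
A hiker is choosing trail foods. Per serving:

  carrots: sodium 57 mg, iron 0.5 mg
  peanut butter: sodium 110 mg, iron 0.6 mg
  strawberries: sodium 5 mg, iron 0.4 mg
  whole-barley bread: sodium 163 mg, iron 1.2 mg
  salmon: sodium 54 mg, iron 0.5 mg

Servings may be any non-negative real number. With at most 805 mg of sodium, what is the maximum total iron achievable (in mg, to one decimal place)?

Iron per mg sodium: strawberries 0.08, salmon 0.009259, carrots 0.008772, whole-barley bread 0.007362, peanut butter 0.005455.
With no serving limits, spend the whole sodium allowance on strawberries: 805 mg / 5 mg × 0.4 mg = 64.4 mg.

64.4 mg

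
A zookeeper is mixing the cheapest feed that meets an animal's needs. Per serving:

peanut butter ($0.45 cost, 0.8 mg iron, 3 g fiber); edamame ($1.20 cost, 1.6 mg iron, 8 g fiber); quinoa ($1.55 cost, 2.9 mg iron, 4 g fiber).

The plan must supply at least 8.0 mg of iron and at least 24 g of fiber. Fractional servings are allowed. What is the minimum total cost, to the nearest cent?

$4.43

Compare the cost at each extreme point of the feasible region.
peanut butter only: max(8.0/0.8, 24/3) = 10 servings → $4.50.
edamame only: max(8.0/1.6, 24/8) = 5 servings → $6.00.
quinoa only: max(8.0/2.9, 24/4) = 6 servings → $9.30.
peanut butter + edamame: intersection lies outside the first quadrant.
peanut butter + quinoa with both tight: 6.836 servings and 0.8727 servings → $4.43.
edamame + quinoa with both tight: 2.238 servings and 1.524 servings → $5.05.
The minimum over all feasible corners is $4.43.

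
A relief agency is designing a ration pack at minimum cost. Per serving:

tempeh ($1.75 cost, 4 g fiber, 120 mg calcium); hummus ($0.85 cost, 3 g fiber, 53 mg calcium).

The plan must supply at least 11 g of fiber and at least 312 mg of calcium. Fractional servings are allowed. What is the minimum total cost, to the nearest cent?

This is a tiny linear program; its minimum lies at a vertex of the feasible set. List the vertices and price them.
tempeh only: max(11/4, 312/120) = 2.75 servings → $4.81.
hummus only: max(11/3, 312/53) = 5.887 servings → $5.00.
tempeh + hummus with both tight: 2.385 servings and 0.4865 servings → $4.59.
So the least-cost plan costs $4.59.

$4.59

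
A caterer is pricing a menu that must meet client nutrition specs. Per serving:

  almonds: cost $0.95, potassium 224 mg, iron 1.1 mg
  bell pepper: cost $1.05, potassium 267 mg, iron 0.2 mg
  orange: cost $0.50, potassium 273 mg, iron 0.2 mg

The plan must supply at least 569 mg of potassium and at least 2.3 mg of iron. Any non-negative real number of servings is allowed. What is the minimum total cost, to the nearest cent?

An LP optimum is at a vertex; with two nutrient constraints at most two foods are used. Check each candidate.
almonds only: max(569/224, 2.3/1.1) = 2.54 servings → $2.41.
bell pepper only: max(569/267, 2.3/0.2) = 11.5 servings → $12.07.
orange only: max(569/273, 2.3/0.2) = 11.5 servings → $5.75.
almonds + bell pepper with both tight: 2.01 servings and 0.4448 servings → $2.38.
almonds + orange with both tight: 2.012 servings and 0.4333 servings → $2.13.
bell pepper + orange: the both-tight solution has a negative serving — not a feasible corner.
So the least-cost plan costs $2.13.

$2.13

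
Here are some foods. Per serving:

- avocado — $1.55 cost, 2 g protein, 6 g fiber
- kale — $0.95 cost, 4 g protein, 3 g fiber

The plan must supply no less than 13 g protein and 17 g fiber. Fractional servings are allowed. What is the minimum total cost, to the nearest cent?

At the optimum either one food covers both requirements or two foods hit both targets exactly; no other combination can be cheaper.
avocado only: max(13/2, 17/6) = 6.5 servings → $10.07.
kale only: max(13/4, 17/3) = 5.667 servings → $5.38.
avocado + kale with both tight: 1.611 servings and 2.444 servings → $4.82.
Cheapest feasible corner: $4.82.

$4.82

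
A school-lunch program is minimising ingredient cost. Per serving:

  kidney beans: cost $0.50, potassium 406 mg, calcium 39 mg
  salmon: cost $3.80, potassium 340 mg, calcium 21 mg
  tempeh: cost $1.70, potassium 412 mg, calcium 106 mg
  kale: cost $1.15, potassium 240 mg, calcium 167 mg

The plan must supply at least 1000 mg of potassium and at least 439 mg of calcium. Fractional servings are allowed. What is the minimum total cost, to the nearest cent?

Compare the cost at each extreme point of the feasible region.
kidney beans only: max(1000/406, 439/39) = 11.26 servings → $5.63.
salmon only: max(1000/340, 439/21) = 20.9 servings → $79.44.
tempeh only: max(1000/412, 439/106) = 4.142 servings → $7.04.
kale only: max(1000/240, 439/167) = 4.167 servings → $4.79.
kidney beans + salmon: the both-tight solution has a negative serving — not a feasible corner.
kidney beans + tempeh: intersection lies outside the first quadrant.
kidney beans + kale with both tight: 1.055 servings and 2.382 servings → $3.27.
salmon + tempeh: intersection lies outside the first quadrant.
salmon + kale with both tight: 1.191 servings and 2.479 servings → $7.38.
tempeh + kale with both tight: 1.421 servings and 1.727 servings → $4.40.
So the least-cost plan costs $3.27.

$3.27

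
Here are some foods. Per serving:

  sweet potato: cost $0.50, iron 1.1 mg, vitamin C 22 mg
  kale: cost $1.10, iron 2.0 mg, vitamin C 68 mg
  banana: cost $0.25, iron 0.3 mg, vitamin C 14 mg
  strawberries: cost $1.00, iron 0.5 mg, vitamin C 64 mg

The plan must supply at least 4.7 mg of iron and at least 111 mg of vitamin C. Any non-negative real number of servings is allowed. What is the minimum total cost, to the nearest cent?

Minimising a linear cost over {iron ≥ 4.7, vitamin C ≥ 111, servings ≥ 0} — the optimum is at a vertex, using one or two foods.
sweet potato only: max(4.7/1.1, 111/22) = 5.045 servings → $2.52.
kale only: max(4.7/2.0, 111/68) = 2.35 servings → $2.58.
banana only: max(4.7/0.3, 111/14) = 15.67 servings → $3.92.
strawberries only: max(4.7/0.5, 111/64) = 9.4 servings → $9.40.
sweet potato + kale with both tight: 3.169 servings and 0.6071 servings → $2.25.
sweet potato + banana with both tight: 3.693 servings and 2.125 servings → $2.38.
sweet potato + strawberries with both tight: 4.13 servings and 0.3148 servings → $2.38.
kale + banana with both targets exact would need a negative amount; discard.
kale + strawberries with both targets exact would need a negative amount; discard.
banana + strawberries with both targets exact would need a negative amount; discard.
The minimum over all feasible corners is $2.25.

$2.25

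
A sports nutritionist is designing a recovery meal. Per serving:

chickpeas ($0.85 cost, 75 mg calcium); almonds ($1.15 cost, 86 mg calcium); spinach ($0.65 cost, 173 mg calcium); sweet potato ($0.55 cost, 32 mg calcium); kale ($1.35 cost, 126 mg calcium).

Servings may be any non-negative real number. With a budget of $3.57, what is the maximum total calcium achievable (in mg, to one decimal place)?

Calcium per dollar: spinach 266.2, kale 93.33, chickpeas 88.24, almonds 74.78, sweet potato 58.18.
With no serving limits, spend the whole cost allowance on spinach: $3.57 / $0.65 × 173 mg = 950.2 mg.

950.2 mg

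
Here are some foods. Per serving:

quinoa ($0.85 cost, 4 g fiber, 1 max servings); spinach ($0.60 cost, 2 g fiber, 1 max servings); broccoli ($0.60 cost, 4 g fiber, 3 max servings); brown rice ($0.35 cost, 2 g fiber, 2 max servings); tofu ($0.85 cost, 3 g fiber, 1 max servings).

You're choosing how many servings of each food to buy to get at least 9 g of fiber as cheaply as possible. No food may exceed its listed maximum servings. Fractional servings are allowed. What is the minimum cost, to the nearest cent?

$1.35

Cost per g of fiber: broccoli $0.1500, brown rice $0.1750, quinoa $0.2125, tofu $0.2833, spinach $0.3000.
Take 2.25 servings of broccoli: +9.0 g fiber for $1.35 (total $1.35, still need 0.0 g).
Greedy by cheapest-per-g is optimal for a single linear constraint, so the minimum cost is $1.35.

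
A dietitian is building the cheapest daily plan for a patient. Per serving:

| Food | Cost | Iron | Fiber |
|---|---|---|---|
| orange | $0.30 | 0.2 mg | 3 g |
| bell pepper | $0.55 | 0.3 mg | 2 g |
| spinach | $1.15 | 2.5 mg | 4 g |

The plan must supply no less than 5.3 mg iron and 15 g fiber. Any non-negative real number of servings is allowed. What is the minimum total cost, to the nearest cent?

A basic optimal solution has at most two foods positive. Try each food alone and each pair with both targets met exactly.
orange only: max(5.3/0.2, 15/3) = 26.5 servings → $7.95.
bell pepper only: max(5.3/0.3, 15/2) = 17.67 servings → $9.72.
spinach only: max(5.3/2.5, 15/4) = 3.75 servings → $4.31.
orange + bell pepper with both targets exact would need a negative amount; discard.
orange + spinach with both tight: 2.433 servings and 1.925 servings → $2.94.
bell pepper + spinach with both tight: 4.289 servings and 1.605 servings → $4.21.
The minimum over all feasible corners is $2.94.

$2.94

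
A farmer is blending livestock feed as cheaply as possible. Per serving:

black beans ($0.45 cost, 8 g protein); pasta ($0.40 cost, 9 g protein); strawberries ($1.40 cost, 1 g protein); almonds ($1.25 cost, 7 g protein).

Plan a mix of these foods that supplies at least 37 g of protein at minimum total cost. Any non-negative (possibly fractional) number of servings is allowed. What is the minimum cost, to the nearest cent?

$1.64

Cost per g of protein: pasta $0.0444, black beans $0.0563, almonds $0.1786, strawberries $1.4000.
With no serving limits, use only pasta: 37 g / 9 g = 4.111 servings × $0.40 = $1.64.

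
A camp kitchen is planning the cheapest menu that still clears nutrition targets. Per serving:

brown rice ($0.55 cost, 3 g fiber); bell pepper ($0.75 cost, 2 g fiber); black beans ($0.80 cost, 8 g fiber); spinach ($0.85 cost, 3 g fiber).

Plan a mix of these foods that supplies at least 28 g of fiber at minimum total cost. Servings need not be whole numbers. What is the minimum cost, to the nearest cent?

$2.80

Cost per g of fiber: black beans $0.1000, brown rice $0.1833, spinach $0.2833, bell pepper $0.3750.
With no serving limits, use only black beans: 28 g / 8 g = 3.5 servings × $0.80 = $2.80.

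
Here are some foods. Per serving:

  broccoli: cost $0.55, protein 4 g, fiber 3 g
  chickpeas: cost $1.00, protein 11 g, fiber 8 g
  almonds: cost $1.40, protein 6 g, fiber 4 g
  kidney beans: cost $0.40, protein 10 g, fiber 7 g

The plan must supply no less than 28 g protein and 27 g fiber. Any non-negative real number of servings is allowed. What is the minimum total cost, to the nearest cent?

Two binding constraints pin down two serving amounts, so the optimal mix uses at most two foods. The candidates are each food alone (scaled to the tighter of protein/fiber) and each pair with both constraints tight.
broccoli only: max(28/4, 27/3) = 9 servings → $4.95.
chickpeas only: max(28/11, 27/8) = 3.375 servings → $3.38.
almonds only: max(28/6, 27/4) = 6.75 servings → $9.45.
kidney beans only: max(28/10, 27/7) = 3.857 servings → $1.54.
broccoli + chickpeas: intersection lies outside the first quadrant.
broccoli + almonds: the both-tight solution has a negative serving — not a feasible corner.
broccoli + kidney beans with both targets exact would need a negative amount; discard.
chickpeas + almonds: intersection lies outside the first quadrant.
chickpeas + kidney beans with both targets exact would need a negative amount; discard.
almonds + kidney beans with both targets exact would need a negative amount; discard.
The minimum over all feasible corners is $1.54.

$1.54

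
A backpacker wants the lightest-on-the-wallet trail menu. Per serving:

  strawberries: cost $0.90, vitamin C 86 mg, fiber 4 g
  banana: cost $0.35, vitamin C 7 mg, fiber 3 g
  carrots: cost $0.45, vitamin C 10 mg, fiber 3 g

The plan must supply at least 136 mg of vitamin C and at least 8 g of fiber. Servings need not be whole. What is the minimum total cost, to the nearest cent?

A basic optimal solution has at most two foods positive. Try each food alone and each pair with both targets met exactly.
strawberries only: max(136/86, 8/4) = 2 servings → $1.80.
banana only: max(136/7, 8/3) = 19.43 servings → $6.80.
carrots only: max(136/10, 8/3) = 13.6 servings → $6.12.
strawberries + banana with both tight: 1.53 servings and 0.6261 servings → $1.60.
strawberries + carrots with both tight: 1.505 servings and 0.6606 servings → $1.65.
banana + carrots: the both-tight solution has a negative serving — not a feasible corner.
Cheapest feasible corner: $1.60.

$1.60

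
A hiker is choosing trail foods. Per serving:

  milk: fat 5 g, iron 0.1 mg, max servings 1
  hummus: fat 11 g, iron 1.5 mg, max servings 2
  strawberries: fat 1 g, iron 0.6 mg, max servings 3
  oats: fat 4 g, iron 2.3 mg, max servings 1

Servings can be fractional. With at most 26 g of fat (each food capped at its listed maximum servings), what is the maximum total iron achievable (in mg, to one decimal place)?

Iron per g fat: strawberries 0.6, oats 0.575, hummus 0.1364, milk 0.02.
Take 3 servings of strawberries: uses 3 g fat, +1.8 mg iron (running total 1.8 mg).
Take 1 serving of oats: uses 4 g fat, +2.3 mg iron (running total 4.1 mg).
Take 1.727 servings of hummus: uses 19 g fat, +2.6 mg iron (running total 6.7 mg).
Filling greedily by iron-per-g fat is optimal for one linear limit, giving 6.7 mg.

6.7 mg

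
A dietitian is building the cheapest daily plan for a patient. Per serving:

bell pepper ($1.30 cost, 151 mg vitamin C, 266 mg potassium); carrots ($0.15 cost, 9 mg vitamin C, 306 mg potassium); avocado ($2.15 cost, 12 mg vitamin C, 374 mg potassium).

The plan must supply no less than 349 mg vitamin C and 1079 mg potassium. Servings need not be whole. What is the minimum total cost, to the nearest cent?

$3.12

This is a tiny linear program; its minimum lies at a vertex of the feasible set. List the vertices and price them.
bell pepper only: max(349/151, 1079/266) = 4.056 servings → $5.27.
carrots only: max(349/9, 1079/306) = 38.78 servings → $5.82.
avocado only: max(349/12, 1079/374) = 29.08 servings → $62.53.
bell pepper + carrots with both tight: 2.216 servings and 1.6 servings → $3.12.
bell pepper + avocado with both tight: 2.207 servings and 1.316 servings → $5.70.
carrots + avocado: the both-tight solution has a negative serving — not a feasible corner.
So the least-cost plan costs $3.12.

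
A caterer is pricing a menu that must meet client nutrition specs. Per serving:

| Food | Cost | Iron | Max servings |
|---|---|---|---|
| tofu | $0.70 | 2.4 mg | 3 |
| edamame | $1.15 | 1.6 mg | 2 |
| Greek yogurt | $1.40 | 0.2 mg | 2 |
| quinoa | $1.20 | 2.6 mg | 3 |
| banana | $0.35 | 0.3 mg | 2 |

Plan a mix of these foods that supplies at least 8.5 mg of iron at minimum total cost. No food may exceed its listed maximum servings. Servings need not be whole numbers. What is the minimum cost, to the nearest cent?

$2.70

Cost per mg of iron: tofu $0.2917, quinoa $0.4615, edamame $0.7188, banana $1.1667, Greek yogurt $7.0000.
Take 3 servings of tofu: +7.2 mg iron for $2.10 (total $2.10, still need 1.3 mg).
Take 0.5 servings of quinoa: +1.3 mg iron for $0.60 (total $2.70, still need 0.0 mg).
Filling from the cheapest source first is optimal under one linear minimum: $2.70.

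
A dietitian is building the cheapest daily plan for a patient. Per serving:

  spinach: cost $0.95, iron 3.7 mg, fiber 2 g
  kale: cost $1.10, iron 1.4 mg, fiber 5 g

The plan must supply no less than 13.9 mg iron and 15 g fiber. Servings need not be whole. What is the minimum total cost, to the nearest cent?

spinach only: max(13.9/3.7, 15/2) = 7.5 servings → $7.12.
kale only: max(13.9/1.4, 15/5) = 9.929 servings → $10.92.
spinach + kale with both tight: 3.089 servings and 1.764 servings → $4.88.
Cheapest feasible corner: $4.88.

$4.88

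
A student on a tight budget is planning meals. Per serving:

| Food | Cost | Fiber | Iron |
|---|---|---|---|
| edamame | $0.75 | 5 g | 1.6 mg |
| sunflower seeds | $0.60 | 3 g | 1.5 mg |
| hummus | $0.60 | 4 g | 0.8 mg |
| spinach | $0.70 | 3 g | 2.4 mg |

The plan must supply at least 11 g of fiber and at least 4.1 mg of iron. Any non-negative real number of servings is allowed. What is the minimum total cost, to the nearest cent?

$1.75

Compare the cost at each extreme point of the feasible region.
edamame only: max(11/5, 4.1/1.6) = 2.562 servings → $1.92.
sunflower seeds only: max(11/3, 4.1/1.5) = 3.667 servings → $2.20.
hummus only: max(11/4, 4.1/0.8) = 5.125 servings → $3.08.
spinach only: max(11/3, 4.1/2.4) = 3.667 servings → $2.57.
edamame + sunflower seeds with both tight: 1.556 servings and 1.074 servings → $1.81.
edamame + hummus: intersection lies outside the first quadrant.
edamame + spinach with both tight: 1.958 servings and 0.4028 servings → $1.75.
sunflower seeds + hummus with both tight: 2.111 servings and 1.167 servings → $1.97.
sunflower seeds + spinach: intersection lies outside the first quadrant.
hummus + spinach with both tight: 1.958 servings and 1.056 servings → $1.91.
The minimum over all feasible corners is $1.75.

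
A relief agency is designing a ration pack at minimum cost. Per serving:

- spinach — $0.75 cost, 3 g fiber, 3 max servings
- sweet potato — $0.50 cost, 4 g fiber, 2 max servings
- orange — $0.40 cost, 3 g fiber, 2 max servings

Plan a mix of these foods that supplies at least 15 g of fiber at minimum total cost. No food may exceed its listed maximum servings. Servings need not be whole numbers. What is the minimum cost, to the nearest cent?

Cost per g of fiber: sweet potato $0.1250, orange $0.1333, spinach $0.2500.
Take 2 servings of sweet potato: +8.0 g fiber for $1.00 (total $1.00, still need 7.0 g).
Take 2 servings of orange: +6.0 g fiber for $0.80 (total $1.80, still need 1.0 g).
Take 0.3333 servings of spinach: +1.0 g fiber for $0.25 (total $2.05, still need 0.0 g).
Greedy by cheapest-per-g is optimal for a single linear constraint, so the minimum cost is $2.05.

$2.05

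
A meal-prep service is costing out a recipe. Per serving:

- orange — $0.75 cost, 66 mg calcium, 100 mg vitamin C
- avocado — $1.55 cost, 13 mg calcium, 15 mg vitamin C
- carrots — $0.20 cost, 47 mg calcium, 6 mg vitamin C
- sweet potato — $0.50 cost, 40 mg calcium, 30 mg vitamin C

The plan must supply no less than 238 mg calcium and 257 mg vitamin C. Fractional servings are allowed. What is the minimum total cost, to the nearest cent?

$2.17

orange only: max(238/66, 257/100) = 3.606 servings → $2.70.
avocado only: max(238/13, 257/15) = 18.31 servings → $28.38.
carrots only: max(238/47, 257/6) = 42.83 servings → $8.57.
sweet potato only: max(238/40, 257/30) = 8.567 servings → $4.28.
orange + avocado with both targets exact would need a negative amount; discard.
orange + carrots with both tight: 2.475 servings and 1.589 servings → $2.17.
orange + sweet potato with both tight: 1.554 servings and 3.385 servings → $2.86.
avocado + carrots with both tight: 16.99 servings and 0.3652 servings → $26.40.
avocado + sweet potato with both tight: 14.95 servings and 1.09 servings → $23.72.
carrots + sweet potato: the both-tight solution has a negative serving — not a feasible corner.
Cheapest feasible corner: $2.17.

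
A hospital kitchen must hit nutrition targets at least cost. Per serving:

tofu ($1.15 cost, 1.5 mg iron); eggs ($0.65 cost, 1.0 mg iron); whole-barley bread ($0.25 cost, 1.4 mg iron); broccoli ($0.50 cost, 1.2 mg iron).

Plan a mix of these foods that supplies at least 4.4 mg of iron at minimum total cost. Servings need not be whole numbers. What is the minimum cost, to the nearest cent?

$0.79

Cost per mg of iron: whole-barley bread $0.1786, broccoli $0.4167, eggs $0.6500, tofu $0.7667.
With no serving limits, use only whole-barley bread: 4.4 mg / 1.4 mg = 3.143 servings × $0.25 = $0.79.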